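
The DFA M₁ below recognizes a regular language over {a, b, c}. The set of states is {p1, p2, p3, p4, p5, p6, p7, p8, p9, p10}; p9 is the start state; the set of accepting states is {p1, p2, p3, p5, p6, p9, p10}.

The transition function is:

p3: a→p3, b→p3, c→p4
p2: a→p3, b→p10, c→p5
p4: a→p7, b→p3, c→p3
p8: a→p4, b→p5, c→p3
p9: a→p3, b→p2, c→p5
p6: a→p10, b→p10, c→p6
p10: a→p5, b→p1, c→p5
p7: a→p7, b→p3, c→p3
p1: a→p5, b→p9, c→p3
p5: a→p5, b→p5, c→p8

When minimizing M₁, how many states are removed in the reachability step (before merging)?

Starting at p9 and following transitions, the reachable set is {p1, p2, p3, p4, p5, p7, p8, p9, p10}. That leaves p6 unreachable — 1 in total.

1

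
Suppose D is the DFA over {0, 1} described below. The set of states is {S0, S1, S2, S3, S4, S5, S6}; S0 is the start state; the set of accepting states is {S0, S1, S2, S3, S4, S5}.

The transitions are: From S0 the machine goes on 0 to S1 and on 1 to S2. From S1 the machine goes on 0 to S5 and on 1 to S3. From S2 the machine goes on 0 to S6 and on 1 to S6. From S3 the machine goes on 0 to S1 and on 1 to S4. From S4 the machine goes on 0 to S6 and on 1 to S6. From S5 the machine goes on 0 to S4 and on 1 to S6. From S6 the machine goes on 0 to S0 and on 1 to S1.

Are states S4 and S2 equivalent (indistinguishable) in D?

Yes

Every state is reachable, so we keep all 7.
Start with accepting vs non-accepting: {S0,S1,S2,S3,S4,S5} | {S6}.
Refine {S0,S1,S2,S3,S4,S5} on symbol 0: members go to different blocks, giving {S0,S1,S3,S5} and {S2,S4}.
Refine {S0,S1,S3,S5} on symbol 0: members go to different blocks, giving {S0,S1,S3} and {S5}.
Refine {S0,S1,S3} on symbol 0: members go to different blocks, giving {S0,S3} and {S1}.
The partition is now stable with 5 blocks: {S0,S3} | {S6} | {S2,S4} | {S5} | {S1}.
S4 and S2 lie in the same block of the stable partition, so they are equivalent — no string distinguishes them.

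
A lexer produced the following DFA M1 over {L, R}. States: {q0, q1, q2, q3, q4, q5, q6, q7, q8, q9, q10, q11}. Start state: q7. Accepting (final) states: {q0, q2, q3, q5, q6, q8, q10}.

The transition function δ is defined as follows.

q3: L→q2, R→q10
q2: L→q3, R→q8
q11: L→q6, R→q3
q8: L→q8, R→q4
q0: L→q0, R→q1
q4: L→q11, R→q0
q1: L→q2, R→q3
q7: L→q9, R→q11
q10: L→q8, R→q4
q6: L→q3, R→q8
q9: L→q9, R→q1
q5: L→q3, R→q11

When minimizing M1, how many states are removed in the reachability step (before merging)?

1

Starting at q7 and following transitions, the reachable set is {q0, q1, q2, q3, q4, q6, q7, q8, q9, q10, q11}. That leaves q5 unreachable — 1 in total.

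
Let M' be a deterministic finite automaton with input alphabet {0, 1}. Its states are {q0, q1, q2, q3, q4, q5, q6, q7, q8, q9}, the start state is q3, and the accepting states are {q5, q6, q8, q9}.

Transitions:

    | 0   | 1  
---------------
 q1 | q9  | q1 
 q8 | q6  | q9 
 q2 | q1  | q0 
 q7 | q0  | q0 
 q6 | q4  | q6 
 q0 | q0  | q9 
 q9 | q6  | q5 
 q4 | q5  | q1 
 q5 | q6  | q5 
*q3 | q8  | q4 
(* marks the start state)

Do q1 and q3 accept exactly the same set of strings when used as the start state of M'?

Yes

Reachable states from the start: {q1,q3,q4,q5,q6,q8,q9}. Unreachable: {q0,q2,q7} — drop them.
Initial partition by acceptance: {q5,q6,q8,q9} | {q1,q3,q4}.
Refine {q5,q6,q8,q9} on symbol 0: members go to different blocks, giving {q5,q8,q9} and {q6}.
The partition is now stable with 3 blocks: {q5,q8,q9} | {q1,q3,q4} | {q6}.
q1 and q3 lie in the same block of the stable partition, so they are equivalent — no string distinguishes them.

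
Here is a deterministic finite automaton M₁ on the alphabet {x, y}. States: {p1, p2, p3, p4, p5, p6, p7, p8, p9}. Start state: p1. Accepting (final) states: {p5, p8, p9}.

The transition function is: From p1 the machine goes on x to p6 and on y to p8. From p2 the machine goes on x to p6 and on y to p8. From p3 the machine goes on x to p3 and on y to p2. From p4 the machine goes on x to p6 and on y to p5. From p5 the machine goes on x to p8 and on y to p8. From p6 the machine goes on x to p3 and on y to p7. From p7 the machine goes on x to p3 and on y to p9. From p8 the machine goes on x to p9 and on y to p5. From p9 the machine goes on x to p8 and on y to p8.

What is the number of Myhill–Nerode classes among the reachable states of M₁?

First remove the unreachable states {p4}; 8 states remain.
Initial partition by acceptance: {p5,p8,p9} | {p1,p2,p3,p6,p7}.
Split {p1,p2,p3,p6,p7} by δ(·,y) → {p1,p2,p7} and {p3,p6}.
Stable partition: {p5,p8,p9} | {p1,p2,p7} | {p3,p6} — 3 equivalence classes.

3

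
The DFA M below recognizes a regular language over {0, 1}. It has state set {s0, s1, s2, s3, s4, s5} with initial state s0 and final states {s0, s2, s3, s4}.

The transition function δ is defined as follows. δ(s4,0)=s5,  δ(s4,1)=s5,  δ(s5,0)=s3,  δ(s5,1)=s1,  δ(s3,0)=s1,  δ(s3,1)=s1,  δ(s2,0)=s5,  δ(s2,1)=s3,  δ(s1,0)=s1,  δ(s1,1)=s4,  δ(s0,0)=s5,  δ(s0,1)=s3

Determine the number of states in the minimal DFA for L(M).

5

First remove the unreachable states {s2}; 5 states remain.
Initial partition by acceptance: {s0,s3,s4} | {s1,s5}.
Split {s0,s3,s4} by δ(·,1) → {s3,s4} and {s0}.
On input 0, block {s1,s5} splits into {s1} and {s5}.
Split {s3,s4} by δ(·,0) → {s3} and {s4}.
Stable partition: {s3} | {s1} | {s0} | {s5} | {s4} — 5 equivalence classes.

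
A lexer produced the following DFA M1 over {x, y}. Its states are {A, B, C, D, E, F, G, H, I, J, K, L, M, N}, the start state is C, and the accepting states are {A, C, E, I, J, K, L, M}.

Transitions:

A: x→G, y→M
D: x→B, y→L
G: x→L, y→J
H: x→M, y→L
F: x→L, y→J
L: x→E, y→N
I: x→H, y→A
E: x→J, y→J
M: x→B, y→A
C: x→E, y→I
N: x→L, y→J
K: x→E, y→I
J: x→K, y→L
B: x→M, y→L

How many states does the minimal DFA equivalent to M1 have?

States {D,F} cannot be reached from the start state, so discard them.
Initial partition by acceptance: {A,C,E,I,J,K,L,M} | {B,G,H,N}.
On input x, block {A,C,E,I,J,K,L,M} splits into {C,E,J,K,L} and {A,I,M}.
Refine {C,E,J,K,L} on symbol y: members go to different blocks, giving {C,K} and {E,J} and {L}.
On input x, block {B,G,H,N} splits into {B,H} and {G,N}.
Refine {A,I,M} on symbol x: members go to different blocks, giving {I,M} and {A}.
Split {E,J} by δ(·,x) → {E} and {J}.
No further refinement is possible. Final partition (8 blocks): {C,K} | {B,H} | {I,M} | {E} | {L} | {G,N} | {A} | {J}.

8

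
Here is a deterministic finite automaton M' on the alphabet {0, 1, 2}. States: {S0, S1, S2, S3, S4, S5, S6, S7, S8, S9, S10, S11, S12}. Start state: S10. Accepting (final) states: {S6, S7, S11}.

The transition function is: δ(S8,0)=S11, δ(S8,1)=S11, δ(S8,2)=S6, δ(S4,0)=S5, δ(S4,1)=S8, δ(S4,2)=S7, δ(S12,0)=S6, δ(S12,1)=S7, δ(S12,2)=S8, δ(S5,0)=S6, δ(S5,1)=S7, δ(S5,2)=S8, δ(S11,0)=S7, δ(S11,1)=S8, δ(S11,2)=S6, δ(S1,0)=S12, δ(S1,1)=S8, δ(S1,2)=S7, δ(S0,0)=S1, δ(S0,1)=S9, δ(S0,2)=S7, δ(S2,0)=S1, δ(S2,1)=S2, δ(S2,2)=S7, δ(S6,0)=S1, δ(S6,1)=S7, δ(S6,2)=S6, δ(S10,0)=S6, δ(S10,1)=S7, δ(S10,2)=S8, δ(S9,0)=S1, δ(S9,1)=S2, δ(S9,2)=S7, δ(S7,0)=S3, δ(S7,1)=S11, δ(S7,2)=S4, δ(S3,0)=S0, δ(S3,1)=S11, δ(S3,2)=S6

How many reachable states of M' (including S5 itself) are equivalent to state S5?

Initial partition by acceptance: {S6,S7,S11} | {S0,S1,S2,S3,S4,S5,S8,S9,S10,S12}.
Split {S6,S7,S11} by δ(·,0) → {S6,S7} and {S11}.
Split {S6,S7} by δ(·,1) → {S6} and {S7}.
On input 0, block {S0,S1,S2,S3,S4,S5,S8,S9,S10,S12} splits into {S0,S1,S2,S3,S4,S9} and {S5,S10,S12} and {S8}.
Split {S0,S1,S2,S3,S4,S9} by δ(·,0) → {S0,S2,S3,S9} and {S1,S4}.
Split {S0,S2,S3,S9} by δ(·,0) → {S0,S2,S9} and {S3}.
The partition is now stable with 8 blocks: {S6} | {S0,S2,S9} | {S11} | {S7} | {S5,S10,S12} | {S8} | {S1,S4} | {S3}.
State S5 belongs to the block {S5,S10,S12}, which has 3 states.

3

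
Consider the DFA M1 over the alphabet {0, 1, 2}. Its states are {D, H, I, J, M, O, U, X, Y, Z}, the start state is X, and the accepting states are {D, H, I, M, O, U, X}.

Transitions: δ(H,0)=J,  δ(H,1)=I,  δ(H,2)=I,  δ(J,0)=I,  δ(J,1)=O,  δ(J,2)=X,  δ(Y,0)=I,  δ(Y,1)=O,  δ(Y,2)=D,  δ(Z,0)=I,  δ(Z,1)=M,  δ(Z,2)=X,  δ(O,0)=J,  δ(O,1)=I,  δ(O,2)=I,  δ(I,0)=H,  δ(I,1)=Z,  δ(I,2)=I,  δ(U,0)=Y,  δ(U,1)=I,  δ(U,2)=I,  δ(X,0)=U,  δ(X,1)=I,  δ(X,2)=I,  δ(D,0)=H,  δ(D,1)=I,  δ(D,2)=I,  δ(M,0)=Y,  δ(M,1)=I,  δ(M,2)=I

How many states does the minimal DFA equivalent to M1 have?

Every state is reachable, so we keep all 10.
Start with accepting vs non-accepting: {D,H,I,M,O,U,X} | {J,Y,Z}.
On input 0, block {D,H,I,M,O,U,X} splits into {H,M,O,U} and {D,I,X}.
Refine {D,I,X} on symbol 1: members go to different blocks, giving {D,X} and {I}.
The partition is now stable with 4 blocks: {H,M,O,U} | {J,Y,Z} | {D,X} | {I}.

4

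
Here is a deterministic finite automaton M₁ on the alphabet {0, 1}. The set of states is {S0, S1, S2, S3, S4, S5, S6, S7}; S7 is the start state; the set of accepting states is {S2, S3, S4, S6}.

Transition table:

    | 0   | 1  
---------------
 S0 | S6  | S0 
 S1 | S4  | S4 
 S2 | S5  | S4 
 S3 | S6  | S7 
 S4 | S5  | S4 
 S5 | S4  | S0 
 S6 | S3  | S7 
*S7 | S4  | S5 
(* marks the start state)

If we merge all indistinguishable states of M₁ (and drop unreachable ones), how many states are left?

Reachable states from the start: {S0,S3,S4,S5,S6,S7}. Unreachable: {S1,S2} — drop them.
Start with accepting vs non-accepting: {S3,S4,S6} | {S0,S5,S7}.
Refine {S3,S4,S6} on symbol 0: members go to different blocks, giving {S3,S6} and {S4}.
On input 0, block {S0,S5,S7} splits into {S5,S7} and {S0}.
On input 1, block {S5,S7} splits into {S5} and {S7}.
Stable partition: {S3,S6} | {S5} | {S4} | {S0} | {S7} — 5 equivalence classes.

5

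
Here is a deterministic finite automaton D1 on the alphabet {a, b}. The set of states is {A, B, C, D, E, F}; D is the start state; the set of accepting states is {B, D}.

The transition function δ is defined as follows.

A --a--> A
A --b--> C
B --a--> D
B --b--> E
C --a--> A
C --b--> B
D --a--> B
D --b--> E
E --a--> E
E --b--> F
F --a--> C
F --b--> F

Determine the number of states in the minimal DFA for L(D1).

Initial partition by acceptance: {B,D} | {A,C,E,F}.
Split {A,C,E,F} by δ(·,b) → {A,E,F} and {C}.
On input a, block {A,E,F} splits into {A,E} and {F}.
Split {A,E} by δ(·,b) → {A} and {E}.
No further refinement is possible. Final partition (5 blocks): {B,D} | {A} | {C} | {F} | {E}.

5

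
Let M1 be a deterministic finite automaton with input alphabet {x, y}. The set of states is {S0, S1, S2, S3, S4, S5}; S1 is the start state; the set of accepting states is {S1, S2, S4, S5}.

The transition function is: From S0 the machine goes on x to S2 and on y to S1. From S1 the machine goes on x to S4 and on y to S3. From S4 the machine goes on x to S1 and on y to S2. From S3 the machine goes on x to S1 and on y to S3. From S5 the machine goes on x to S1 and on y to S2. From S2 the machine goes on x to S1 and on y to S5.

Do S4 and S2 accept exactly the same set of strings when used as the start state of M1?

First remove the unreachable states {S0}; 5 states remain.
Start with accepting vs non-accepting: {S1,S2,S4,S5} | {S3}.
On input y, block {S1,S2,S4,S5} splits into {S2,S4,S5} and {S1}.
Stable partition: {S2,S4,S5} | {S3} | {S1} — 3 equivalence classes.
S4 and S2 lie in the same block of the stable partition, so they are equivalent — no string distinguishes them.

Yes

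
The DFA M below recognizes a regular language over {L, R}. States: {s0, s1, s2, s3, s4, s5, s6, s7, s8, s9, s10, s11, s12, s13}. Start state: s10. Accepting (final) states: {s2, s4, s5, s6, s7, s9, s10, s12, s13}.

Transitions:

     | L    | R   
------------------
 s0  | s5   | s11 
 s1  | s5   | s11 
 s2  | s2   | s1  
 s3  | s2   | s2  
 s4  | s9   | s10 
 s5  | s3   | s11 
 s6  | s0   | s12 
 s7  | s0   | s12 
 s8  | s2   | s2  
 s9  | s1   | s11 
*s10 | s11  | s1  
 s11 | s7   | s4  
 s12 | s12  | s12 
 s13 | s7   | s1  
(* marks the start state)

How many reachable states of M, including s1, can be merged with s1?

First remove the unreachable states {s6,s8,s13}; 11 states remain.
Initial partition by acceptance: {s2,s4,s5,s7,s9,s10,s12} | {s0,s1,s3,s11}.
Split {s2,s4,s5,s7,s9,s10,s12} by δ(·,L) → {s5,s7,s9,s10} and {s2,s4,s12}.
On input R, block {s5,s7,s9,s10} splits into {s5,s9,s10} and {s7}.
Split {s0,s1,s3,s11} by δ(·,L) → {s0,s1} and {s3} and {s11}.
Split {s5,s9,s10} by δ(·,L) → {s5} and {s9} and {s10}.
Refine {s2,s4,s12} on symbol L: members go to different blocks, giving {s2,s12} and {s4}.
Refine {s2,s12} on symbol R: members go to different blocks, giving {s2} and {s12}.
Stable partition: {s5} | {s0,s1} | {s2} | {s7} | {s3} | {s11} | {s9} | {s10} | {s4} | {s12} — 10 equivalence classes.
State s1 belongs to the block {s0,s1}, which has 2 states.

2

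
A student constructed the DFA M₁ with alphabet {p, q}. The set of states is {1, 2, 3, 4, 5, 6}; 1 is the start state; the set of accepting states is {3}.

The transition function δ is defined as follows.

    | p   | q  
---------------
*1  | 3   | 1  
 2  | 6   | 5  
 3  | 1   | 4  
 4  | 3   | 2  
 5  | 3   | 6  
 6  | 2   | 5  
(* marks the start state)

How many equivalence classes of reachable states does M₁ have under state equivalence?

4

All states are reachable from the start state.
P0 = {3} | {1,2,4,5,6}.
Split {1,2,4,5,6} by δ(·,p) → {1,4,5} and {2,6}.
Refine {1,4,5} on symbol q: members go to different blocks, giving {4,5} and {1}.
No further refinement is possible. Final partition (4 blocks): {3} | {4,5} | {2,6} | {1}.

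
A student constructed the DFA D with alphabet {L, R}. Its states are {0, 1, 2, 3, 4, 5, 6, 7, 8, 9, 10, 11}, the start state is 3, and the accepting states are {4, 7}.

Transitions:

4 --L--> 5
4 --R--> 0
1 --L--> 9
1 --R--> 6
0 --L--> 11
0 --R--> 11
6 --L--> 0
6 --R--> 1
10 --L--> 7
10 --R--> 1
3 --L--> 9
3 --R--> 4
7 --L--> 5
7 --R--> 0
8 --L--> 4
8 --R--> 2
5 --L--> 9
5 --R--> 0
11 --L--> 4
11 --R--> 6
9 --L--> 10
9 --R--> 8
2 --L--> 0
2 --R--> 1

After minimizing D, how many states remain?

Every state is reachable, so we keep all 12.
P0 = {4,7} | {0,1,2,3,5,6,8,9,10,11}.
Refine {0,1,2,3,5,6,8,9,10,11} on symbol L: members go to different blocks, giving {0,1,2,3,5,6,9} and {8,10,11}.
Refine {0,1,2,3,5,6,9} on symbol L: members go to different blocks, giving {1,2,3,5,6} and {0,9}.
On input R, block {1,2,3,5,6} splits into {1,2,6} and {3} and {5}.
The partition is now stable with 6 blocks: {4,7} | {1,2,6} | {8,10,11} | {0,9} | {3} | {5}.

6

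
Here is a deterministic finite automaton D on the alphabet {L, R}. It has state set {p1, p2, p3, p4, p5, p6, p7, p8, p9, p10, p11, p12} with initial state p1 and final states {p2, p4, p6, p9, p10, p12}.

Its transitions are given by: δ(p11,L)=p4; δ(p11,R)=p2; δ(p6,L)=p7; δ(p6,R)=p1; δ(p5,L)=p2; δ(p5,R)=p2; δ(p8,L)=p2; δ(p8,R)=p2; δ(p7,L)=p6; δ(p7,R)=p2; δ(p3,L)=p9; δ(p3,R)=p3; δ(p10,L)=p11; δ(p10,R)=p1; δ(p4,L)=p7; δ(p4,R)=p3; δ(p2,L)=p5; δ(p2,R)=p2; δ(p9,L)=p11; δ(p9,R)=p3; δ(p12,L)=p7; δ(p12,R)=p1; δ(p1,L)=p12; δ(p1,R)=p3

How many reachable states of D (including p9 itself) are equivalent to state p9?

States {p8,p10} cannot be reached from the start state, so discard them.
P0 = {p2,p4,p6,p9,p12} | {p1,p3,p5,p7,p11}.
On input R, block {p2,p4,p6,p9,p12} splits into {p4,p6,p9,p12} and {p2}.
On input L, block {p1,p3,p5,p7,p11} splits into {p1,p3,p7,p11} and {p5}.
Refine {p1,p3,p7,p11} on symbol R: members go to different blocks, giving {p1,p3} and {p7,p11}.
Stable partition: {p4,p6,p9,p12} | {p1,p3} | {p2} | {p5} | {p7,p11} — 5 equivalence classes.
The equivalence class containing p9 is {p4,p6,p9,p12}, of size 4.

4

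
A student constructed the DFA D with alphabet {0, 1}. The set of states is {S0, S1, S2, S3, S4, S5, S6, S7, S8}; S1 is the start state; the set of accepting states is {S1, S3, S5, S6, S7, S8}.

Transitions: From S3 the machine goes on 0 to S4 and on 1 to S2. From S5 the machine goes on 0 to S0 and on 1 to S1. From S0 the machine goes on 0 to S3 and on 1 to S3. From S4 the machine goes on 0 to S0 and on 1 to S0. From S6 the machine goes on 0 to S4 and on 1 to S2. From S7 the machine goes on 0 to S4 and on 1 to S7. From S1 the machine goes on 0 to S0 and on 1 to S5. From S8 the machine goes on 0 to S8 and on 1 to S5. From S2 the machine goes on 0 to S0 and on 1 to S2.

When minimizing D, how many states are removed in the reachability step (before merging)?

3

BFS from S1 reaches {S0, S1, S2, S3, S4, S5}; the 3 state(s) S6, S7, S8 are never visited.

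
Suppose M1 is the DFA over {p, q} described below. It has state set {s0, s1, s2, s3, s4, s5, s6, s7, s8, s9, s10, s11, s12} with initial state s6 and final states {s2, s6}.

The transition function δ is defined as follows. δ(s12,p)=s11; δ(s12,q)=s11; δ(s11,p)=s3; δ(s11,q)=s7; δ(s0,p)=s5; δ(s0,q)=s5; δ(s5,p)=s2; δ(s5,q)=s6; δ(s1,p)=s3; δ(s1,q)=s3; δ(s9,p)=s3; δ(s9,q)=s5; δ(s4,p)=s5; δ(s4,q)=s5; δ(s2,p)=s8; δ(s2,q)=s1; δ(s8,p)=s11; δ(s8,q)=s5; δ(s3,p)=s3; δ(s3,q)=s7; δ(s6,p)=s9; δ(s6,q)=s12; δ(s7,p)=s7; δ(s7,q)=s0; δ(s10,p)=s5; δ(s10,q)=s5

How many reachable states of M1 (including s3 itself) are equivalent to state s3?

First remove the unreachable states {s4,s10}; 11 states remain.
Initial partition by acceptance: {s2,s6} | {s0,s1,s3,s5,s7,s8,s9,s11,s12}.
Refine {s0,s1,s3,s5,s7,s8,s9,s11,s12} on symbol p: members go to different blocks, giving {s0,s1,s3,s7,s8,s9,s11,s12} and {s5}.
Refine {s0,s1,s3,s7,s8,s9,s11,s12} on symbol p: members go to different blocks, giving {s1,s3,s7,s8,s9,s11,s12} and {s0}.
On input q, block {s1,s3,s7,s8,s9,s11,s12} splits into {s1,s3,s11,s12} and {s8,s9} and {s7}.
Refine {s1,s3,s11,s12} on symbol q: members go to different blocks, giving {s1,s12} and {s3,s11}.
No further refinement is possible. Final partition (7 blocks): {s2,s6} | {s1,s12} | {s5} | {s0} | {s8,s9} | {s7} | {s3,s11}.
State s3 belongs to the block {s3,s11}, which has 2 states.

2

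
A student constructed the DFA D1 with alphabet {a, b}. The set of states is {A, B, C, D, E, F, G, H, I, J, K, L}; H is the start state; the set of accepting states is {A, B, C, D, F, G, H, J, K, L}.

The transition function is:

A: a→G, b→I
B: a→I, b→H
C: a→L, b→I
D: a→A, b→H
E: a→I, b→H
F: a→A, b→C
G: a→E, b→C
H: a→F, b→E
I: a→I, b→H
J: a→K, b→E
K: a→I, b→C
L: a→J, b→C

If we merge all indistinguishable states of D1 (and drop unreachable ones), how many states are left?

5

States {B,D} cannot be reached from the start state, so discard them.
P0 = {A,C,F,G,H,J,K,L} | {E,I}.
Refine {A,C,F,G,H,J,K,L} on symbol a: members go to different blocks, giving {A,C,F,H,J,L} and {G,K}.
Refine {A,C,F,H,J,L} on symbol a: members go to different blocks, giving {C,F,H,L} and {A,J}.
On input a, block {C,F,H,L} splits into {C,H} and {F,L}.
The partition is now stable with 5 blocks: {C,H} | {E,I} | {G,K} | {A,J} | {F,L}.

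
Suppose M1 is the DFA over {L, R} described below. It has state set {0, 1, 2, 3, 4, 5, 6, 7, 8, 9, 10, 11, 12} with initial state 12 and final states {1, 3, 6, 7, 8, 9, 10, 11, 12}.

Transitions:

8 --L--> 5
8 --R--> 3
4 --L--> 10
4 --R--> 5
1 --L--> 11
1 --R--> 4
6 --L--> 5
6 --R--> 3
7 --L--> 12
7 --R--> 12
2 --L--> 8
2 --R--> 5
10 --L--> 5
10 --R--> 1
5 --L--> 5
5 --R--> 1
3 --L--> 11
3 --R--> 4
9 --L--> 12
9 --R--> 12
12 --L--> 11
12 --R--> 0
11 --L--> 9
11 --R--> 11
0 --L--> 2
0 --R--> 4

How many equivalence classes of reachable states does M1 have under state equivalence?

8

States {6,7} cannot be reached from the start state, so discard them.
Initial partition by acceptance: {1,3,8,9,10,11,12} | {0,2,4,5}.
Refine {1,3,8,9,10,11,12} on symbol L: members go to different blocks, giving {1,3,9,11,12} and {8,10}.
On input R, block {1,3,9,11,12} splits into {1,3,12} and {9,11}.
Split {0,2,4,5} by δ(·,L) → {0,5} and {2,4}.
Refine {1,3,12} on symbol R: members go to different blocks, giving {1,3} and {12}.
Refine {0,5} on symbol L: members go to different blocks, giving {0} and {5}.
Refine {9,11} on symbol L: members go to different blocks, giving {9} and {11}.
Stable partition: {1,3} | {0} | {8,10} | {9} | {2,4} | {12} | {5} | {11} — 8 equivalence classes.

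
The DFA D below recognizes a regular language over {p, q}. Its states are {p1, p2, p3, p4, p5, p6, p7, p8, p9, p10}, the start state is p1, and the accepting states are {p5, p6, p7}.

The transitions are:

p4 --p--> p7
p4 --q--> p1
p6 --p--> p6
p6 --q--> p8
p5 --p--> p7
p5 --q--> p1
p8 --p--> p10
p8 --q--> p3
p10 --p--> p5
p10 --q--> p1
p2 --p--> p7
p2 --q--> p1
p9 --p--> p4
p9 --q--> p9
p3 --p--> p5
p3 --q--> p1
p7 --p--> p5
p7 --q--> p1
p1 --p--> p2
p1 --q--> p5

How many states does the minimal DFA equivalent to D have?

3

Reachable states from the start: {p1,p2,p5,p7}. Unreachable: {p3,p4,p6,p8,p9,p10} — drop them.
P0 = {p5,p7} | {p1,p2}.
On input p, block {p1,p2} splits into {p1} and {p2}.
No further refinement is possible. Final partition (3 blocks): {p5,p7} | {p1} | {p2}.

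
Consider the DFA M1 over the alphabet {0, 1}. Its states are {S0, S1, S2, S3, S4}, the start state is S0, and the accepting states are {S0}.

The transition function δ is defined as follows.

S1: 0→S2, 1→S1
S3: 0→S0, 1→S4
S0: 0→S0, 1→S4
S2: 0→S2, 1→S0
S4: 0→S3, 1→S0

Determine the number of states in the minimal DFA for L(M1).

3

First remove the unreachable states {S1,S2}; 3 states remain.
P0 = {S0} | {S3,S4}.
Refine {S3,S4} on symbol 0: members go to different blocks, giving {S3} and {S4}.
Stable partition: {S0} | {S3} | {S4} — 3 equivalence classes.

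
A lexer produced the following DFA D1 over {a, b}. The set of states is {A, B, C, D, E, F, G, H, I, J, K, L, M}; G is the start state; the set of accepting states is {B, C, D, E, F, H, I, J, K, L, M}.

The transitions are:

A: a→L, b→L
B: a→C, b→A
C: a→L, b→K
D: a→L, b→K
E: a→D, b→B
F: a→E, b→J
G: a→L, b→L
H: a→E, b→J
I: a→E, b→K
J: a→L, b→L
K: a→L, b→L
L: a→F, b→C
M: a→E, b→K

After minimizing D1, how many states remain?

First remove the unreachable states {H,I,M}; 10 states remain.
Initial partition by acceptance: {B,C,D,E,F,J,K,L} | {A,G}.
Refine {B,C,D,E,F,J,K,L} on symbol b: members go to different blocks, giving {C,D,E,F,J,K,L} and {B}.
On input b, block {C,D,E,F,J,K,L} splits into {C,D,F,J,K,L} and {E}.
Refine {C,D,F,J,K,L} on symbol a: members go to different blocks, giving {C,D,J,K,L} and {F}.
On input a, block {C,D,J,K,L} splits into {C,D,J,K} and {L}.
Refine {C,D,J,K} on symbol b: members go to different blocks, giving {C,D} and {J,K}.
The partition is now stable with 7 blocks: {C,D} | {A,G} | {B} | {E} | {F} | {L} | {J,K}.

7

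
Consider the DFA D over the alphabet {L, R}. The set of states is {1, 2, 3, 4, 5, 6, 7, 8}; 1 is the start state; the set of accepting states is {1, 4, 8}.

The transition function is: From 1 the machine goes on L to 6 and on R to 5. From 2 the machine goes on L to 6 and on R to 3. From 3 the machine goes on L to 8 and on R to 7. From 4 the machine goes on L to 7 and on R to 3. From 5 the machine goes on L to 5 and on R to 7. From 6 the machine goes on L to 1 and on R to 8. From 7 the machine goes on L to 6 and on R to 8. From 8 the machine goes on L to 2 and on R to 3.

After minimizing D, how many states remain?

Reachable states from the start: {1,2,3,5,6,7,8}. Unreachable: {4} — drop them.
Initial partition by acceptance: {1,8} | {2,3,5,6,7}.
Split {2,3,5,6,7} by δ(·,L) → {2,5,7} and {3,6}.
On input L, block {1,8} splits into {1} and {8}.
Split {2,5,7} by δ(·,L) → {2,7} and {5}.
Split {2,7} by δ(·,R) → {2} and {7}.
Split {3,6} by δ(·,L) → {3} and {6}.
The partition is now stable with 7 blocks: {1} | {2} | {3} | {8} | {5} | {7} | {6}.

7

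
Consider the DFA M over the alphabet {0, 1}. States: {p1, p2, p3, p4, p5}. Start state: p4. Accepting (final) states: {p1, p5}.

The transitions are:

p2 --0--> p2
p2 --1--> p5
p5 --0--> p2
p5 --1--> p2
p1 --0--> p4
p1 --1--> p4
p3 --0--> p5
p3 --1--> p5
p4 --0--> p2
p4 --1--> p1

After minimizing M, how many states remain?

2

Reachable states from the start: {p1,p2,p4,p5}. Unreachable: {p3} — drop them.
P0 = {p1,p5} | {p2,p4}.
Stable partition: {p1,p5} | {p2,p4} — 2 equivalence classes.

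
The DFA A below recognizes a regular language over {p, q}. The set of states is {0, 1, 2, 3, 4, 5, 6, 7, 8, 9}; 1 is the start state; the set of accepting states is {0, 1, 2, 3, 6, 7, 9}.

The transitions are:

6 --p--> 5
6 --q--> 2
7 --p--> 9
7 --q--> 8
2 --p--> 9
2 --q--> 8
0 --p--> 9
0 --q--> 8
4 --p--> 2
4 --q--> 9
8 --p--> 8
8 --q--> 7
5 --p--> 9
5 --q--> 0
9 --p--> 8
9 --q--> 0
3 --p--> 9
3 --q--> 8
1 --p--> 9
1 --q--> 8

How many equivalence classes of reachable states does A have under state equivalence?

First remove the unreachable states {2,3,4,5,6}; 5 states remain.
P0 = {0,1,7,9} | {8}.
Split {0,1,7,9} by δ(·,p) → {0,1,7} and {9}.
Stable partition: {0,1,7} | {8} | {9} — 3 equivalence classes.

3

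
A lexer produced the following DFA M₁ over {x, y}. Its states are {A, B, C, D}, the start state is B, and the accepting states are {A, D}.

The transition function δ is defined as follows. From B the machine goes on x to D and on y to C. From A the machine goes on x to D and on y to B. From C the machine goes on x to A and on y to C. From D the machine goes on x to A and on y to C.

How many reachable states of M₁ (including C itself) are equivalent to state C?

2

All states are reachable from the start state.
Initial partition by acceptance: {A,D} | {B,C}.
No further refinement is possible. Final partition (2 blocks): {A,D} | {B,C}.
State C belongs to the block {B,C}, which has 2 states.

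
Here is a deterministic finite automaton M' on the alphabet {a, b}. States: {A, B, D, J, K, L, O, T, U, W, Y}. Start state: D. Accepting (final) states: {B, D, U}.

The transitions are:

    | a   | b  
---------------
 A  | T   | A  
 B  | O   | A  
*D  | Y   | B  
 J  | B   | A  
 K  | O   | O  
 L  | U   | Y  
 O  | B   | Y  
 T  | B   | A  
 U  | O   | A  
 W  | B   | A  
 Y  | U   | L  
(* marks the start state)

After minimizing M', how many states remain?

5

States {J,K,W} cannot be reached from the start state, so discard them.
Initial partition by acceptance: {B,D,U} | {A,L,O,T,Y}.
Refine {B,D,U} on symbol b: members go to different blocks, giving {B,U} and {D}.
Split {A,L,O,T,Y} by δ(·,a) → {L,O,T,Y} and {A}.
Split {L,O,T,Y} by δ(·,b) → {L,O,Y} and {T}.
No further refinement is possible. Final partition (5 blocks): {B,U} | {L,O,Y} | {D} | {A} | {T}.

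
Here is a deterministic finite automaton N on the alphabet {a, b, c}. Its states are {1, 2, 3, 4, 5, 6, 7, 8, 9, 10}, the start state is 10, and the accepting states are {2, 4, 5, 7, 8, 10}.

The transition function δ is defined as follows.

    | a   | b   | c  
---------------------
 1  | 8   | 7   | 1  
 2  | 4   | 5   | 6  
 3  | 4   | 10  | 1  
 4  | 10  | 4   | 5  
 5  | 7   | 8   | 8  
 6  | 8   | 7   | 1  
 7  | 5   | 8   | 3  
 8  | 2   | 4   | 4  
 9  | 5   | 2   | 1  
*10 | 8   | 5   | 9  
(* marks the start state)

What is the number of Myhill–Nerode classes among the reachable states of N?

Initial partition by acceptance: {2,4,5,7,8,10} | {1,3,6,9}.
Refine {2,4,5,7,8,10} on symbol c: members go to different blocks, giving {2,7,10} and {4,5,8}.
No further refinement is possible. Final partition (3 blocks): {2,7,10} | {1,3,6,9} | {4,5,8}.

3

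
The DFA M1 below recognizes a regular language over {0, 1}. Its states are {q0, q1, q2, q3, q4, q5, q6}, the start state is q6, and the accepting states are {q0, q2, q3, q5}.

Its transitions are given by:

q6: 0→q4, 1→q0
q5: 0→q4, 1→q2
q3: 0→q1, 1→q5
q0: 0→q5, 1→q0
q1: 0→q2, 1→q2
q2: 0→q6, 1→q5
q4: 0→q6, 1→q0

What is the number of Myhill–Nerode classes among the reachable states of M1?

Reachable states from the start: {q0,q2,q4,q5,q6}. Unreachable: {q1,q3} — drop them.
Start with accepting vs non-accepting: {q0,q2,q5} | {q4,q6}.
Split {q0,q2,q5} by δ(·,0) → {q2,q5} and {q0}.
No further refinement is possible. Final partition (3 blocks): {q2,q5} | {q4,q6} | {q0}.

3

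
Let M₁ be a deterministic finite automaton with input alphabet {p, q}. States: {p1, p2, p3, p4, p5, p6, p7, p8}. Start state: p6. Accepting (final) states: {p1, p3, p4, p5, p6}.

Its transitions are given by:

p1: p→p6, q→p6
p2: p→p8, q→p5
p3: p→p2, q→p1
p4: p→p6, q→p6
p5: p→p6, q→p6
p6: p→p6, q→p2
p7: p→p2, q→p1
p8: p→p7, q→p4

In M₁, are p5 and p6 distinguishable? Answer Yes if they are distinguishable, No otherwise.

First remove the unreachable states {p3}; 7 states remain.
P0 = {p1,p4,p5,p6} | {p2,p7,p8}.
On input q, block {p1,p4,p5,p6} splits into {p1,p4,p5} and {p6}.
Stable partition: {p1,p4,p5} | {p2,p7,p8} | {p6} — 3 equivalence classes.
p5 and p6 end up in different blocks, so they are distinguishable. For instance, the string 'q' is accepted from only p5.

Yes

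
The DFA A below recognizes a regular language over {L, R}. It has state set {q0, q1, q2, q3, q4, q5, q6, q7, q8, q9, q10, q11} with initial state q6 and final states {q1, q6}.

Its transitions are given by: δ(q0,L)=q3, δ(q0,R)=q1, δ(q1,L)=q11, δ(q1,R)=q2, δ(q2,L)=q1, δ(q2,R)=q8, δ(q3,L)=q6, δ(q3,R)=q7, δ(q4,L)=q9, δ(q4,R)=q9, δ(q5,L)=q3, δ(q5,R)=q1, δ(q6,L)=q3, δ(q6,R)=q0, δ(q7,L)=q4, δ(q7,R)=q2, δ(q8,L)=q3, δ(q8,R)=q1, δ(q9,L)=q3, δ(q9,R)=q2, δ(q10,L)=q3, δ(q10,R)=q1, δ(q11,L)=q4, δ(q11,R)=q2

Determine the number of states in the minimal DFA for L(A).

8

First remove the unreachable states {q5,q10}; 10 states remain.
P0 = {q1,q6} | {q0,q2,q3,q4,q7,q8,q9,q11}.
On input L, block {q0,q2,q3,q4,q7,q8,q9,q11} splits into {q0,q4,q7,q8,q9,q11} and {q2,q3}.
On input L, block {q1,q6} splits into {q1} and {q6}.
Refine {q0,q4,q7,q8,q9,q11} on symbol L: members go to different blocks, giving {q0,q8,q9} and {q4,q7,q11}.
Split {q0,q8,q9} by δ(·,R) → {q0,q8} and {q9}.
Refine {q2,q3} on symbol L: members go to different blocks, giving {q2} and {q3}.
Split {q4,q7,q11} by δ(·,L) → {q7,q11} and {q4}.
The partition is now stable with 8 blocks: {q1} | {q0,q8} | {q2} | {q6} | {q7,q11} | {q9} | {q3} | {q4}.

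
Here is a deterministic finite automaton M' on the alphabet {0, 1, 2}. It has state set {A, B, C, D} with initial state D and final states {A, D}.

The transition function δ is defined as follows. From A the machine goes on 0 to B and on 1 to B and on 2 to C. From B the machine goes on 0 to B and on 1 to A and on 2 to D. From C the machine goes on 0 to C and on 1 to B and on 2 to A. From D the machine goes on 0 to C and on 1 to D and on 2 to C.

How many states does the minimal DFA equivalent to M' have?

All states are reachable from the start state.
Initial partition by acceptance: {A,D} | {B,C}.
Refine {A,D} on symbol 1: members go to different blocks, giving {A} and {D}.
On input 1, block {B,C} splits into {B} and {C}.
The partition is now stable with 4 blocks: {A} | {B} | {D} | {C}.

4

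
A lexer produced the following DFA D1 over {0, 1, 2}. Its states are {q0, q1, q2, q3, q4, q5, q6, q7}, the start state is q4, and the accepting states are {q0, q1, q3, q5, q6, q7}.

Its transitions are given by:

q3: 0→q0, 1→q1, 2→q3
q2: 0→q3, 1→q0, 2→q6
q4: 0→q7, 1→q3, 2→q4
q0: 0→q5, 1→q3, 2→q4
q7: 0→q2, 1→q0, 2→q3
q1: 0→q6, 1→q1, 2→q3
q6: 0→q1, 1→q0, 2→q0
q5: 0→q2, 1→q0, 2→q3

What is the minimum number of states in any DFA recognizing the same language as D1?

All states are reachable from the start state.
P0 = {q0,q1,q3,q5,q6,q7} | {q2,q4}.
On input 0, block {q0,q1,q3,q5,q6,q7} splits into {q0,q1,q3,q6} and {q5,q7}.
Split {q0,q1,q3,q6} by δ(·,0) → {q1,q3,q6} and {q0}.
Refine {q1,q3,q6} on symbol 0: members go to different blocks, giving {q1,q6} and {q3}.
Refine {q1,q6} on symbol 1: members go to different blocks, giving {q1} and {q6}.
Split {q2,q4} by δ(·,0) → {q2} and {q4}.
Stable partition: {q1} | {q2} | {q5,q7} | {q0} | {q3} | {q6} | {q4} — 7 equivalence classes.

7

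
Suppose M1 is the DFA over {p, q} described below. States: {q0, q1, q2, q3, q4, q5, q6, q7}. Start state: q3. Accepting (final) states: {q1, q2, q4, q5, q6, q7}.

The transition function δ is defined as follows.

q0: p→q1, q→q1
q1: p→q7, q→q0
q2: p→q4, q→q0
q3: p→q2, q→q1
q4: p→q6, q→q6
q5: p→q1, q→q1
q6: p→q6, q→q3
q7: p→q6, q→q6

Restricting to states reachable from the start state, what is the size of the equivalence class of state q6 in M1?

Reachable states from the start: {q0,q1,q2,q3,q4,q6,q7}. Unreachable: {q5} — drop them.
Start with accepting vs non-accepting: {q1,q2,q4,q6,q7} | {q0,q3}.
On input q, block {q1,q2,q4,q6,q7} splits into {q1,q2,q6} and {q4,q7}.
Split {q1,q2,q6} by δ(·,p) → {q1,q2} and {q6}.
The partition is now stable with 4 blocks: {q1,q2} | {q0,q3} | {q4,q7} | {q6}.
The equivalence class containing q6 is {q6}, of size 1.

1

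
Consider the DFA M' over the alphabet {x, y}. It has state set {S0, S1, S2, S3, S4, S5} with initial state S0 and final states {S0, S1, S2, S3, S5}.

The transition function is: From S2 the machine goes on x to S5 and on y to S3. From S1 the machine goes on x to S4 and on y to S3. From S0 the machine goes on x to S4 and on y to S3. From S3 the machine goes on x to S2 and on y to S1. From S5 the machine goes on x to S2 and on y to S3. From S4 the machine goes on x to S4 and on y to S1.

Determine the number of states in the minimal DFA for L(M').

P0 = {S0,S1,S2,S3,S5} | {S4}.
Split {S0,S1,S2,S3,S5} by δ(·,x) → {S2,S3,S5} and {S0,S1}.
Refine {S2,S3,S5} on symbol y: members go to different blocks, giving {S2,S5} and {S3}.
No further refinement is possible. Final partition (4 blocks): {S2,S5} | {S4} | {S0,S1} | {S3}.

4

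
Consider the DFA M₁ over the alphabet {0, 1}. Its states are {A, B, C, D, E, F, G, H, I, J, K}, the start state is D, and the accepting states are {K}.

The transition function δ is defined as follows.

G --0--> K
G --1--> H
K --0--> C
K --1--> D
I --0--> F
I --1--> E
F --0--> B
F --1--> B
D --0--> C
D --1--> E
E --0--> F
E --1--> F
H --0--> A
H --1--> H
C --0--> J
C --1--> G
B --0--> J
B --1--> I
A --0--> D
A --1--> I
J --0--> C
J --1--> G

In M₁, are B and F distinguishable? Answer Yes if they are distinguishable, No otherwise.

Yes

Every state is reachable, so we keep all 11.
P0 = {K} | {A,B,C,D,E,F,G,H,I,J}.
Refine {A,B,C,D,E,F,G,H,I,J} on symbol 0: members go to different blocks, giving {A,B,C,D,E,F,H,I,J} and {G}.
Split {A,B,C,D,E,F,H,I,J} by δ(·,1) → {A,B,D,E,F,H,I} and {C,J}.
On input 0, block {A,B,D,E,F,H,I} splits into {A,E,F,H,I} and {B,D}.
On input 0, block {A,E,F,H,I} splits into {E,H,I} and {A,F}.
Split {E,H,I} by δ(·,1) → {H,I} and {E}.
Split {H,I} by δ(·,1) → {H} and {I}.
Refine {B,D} on symbol 1: members go to different blocks, giving {B} and {D}.
Split {A,F} by δ(·,0) → {A} and {F}.
The partition is now stable with 10 blocks: {K} | {H} | {G} | {C,J} | {B} | {A} | {E} | {I} | {D} | {F}.
B and F end up in different blocks, so they are distinguishable. For instance, the string '010' is accepted from only B.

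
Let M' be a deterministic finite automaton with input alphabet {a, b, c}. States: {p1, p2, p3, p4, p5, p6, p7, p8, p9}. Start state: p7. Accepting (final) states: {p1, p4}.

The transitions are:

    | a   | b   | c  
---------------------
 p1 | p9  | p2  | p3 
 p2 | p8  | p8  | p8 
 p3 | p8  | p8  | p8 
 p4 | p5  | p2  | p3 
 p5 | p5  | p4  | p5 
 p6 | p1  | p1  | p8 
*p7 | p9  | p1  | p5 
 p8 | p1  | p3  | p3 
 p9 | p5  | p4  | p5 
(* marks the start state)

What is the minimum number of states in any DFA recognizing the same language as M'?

States {p6} cannot be reached from the start state, so discard them.
Initial partition by acceptance: {p1,p4} | {p2,p3,p5,p7,p8,p9}.
Refine {p2,p3,p5,p7,p8,p9} on symbol a: members go to different blocks, giving {p2,p3,p5,p7,p9} and {p8}.
On input a, block {p2,p3,p5,p7,p9} splits into {p5,p7,p9} and {p2,p3}.
Stable partition: {p1,p4} | {p5,p7,p9} | {p8} | {p2,p3} — 4 equivalence classes.

4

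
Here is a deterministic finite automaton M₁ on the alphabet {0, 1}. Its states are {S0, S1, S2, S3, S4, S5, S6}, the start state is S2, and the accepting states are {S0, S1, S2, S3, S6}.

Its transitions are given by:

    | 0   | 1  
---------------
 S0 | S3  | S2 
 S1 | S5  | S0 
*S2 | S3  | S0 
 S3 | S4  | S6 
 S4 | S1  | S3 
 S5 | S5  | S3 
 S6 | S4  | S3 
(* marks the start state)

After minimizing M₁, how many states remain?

All states are reachable from the start state.
Initial partition by acceptance: {S0,S1,S2,S3,S6} | {S4,S5}.
On input 0, block {S0,S1,S2,S3,S6} splits into {S1,S3,S6} and {S0,S2}.
On input 1, block {S1,S3,S6} splits into {S3,S6} and {S1}.
Refine {S4,S5} on symbol 0: members go to different blocks, giving {S4} and {S5}.
No further refinement is possible. Final partition (5 blocks): {S3,S6} | {S4} | {S0,S2} | {S1} | {S5}.

5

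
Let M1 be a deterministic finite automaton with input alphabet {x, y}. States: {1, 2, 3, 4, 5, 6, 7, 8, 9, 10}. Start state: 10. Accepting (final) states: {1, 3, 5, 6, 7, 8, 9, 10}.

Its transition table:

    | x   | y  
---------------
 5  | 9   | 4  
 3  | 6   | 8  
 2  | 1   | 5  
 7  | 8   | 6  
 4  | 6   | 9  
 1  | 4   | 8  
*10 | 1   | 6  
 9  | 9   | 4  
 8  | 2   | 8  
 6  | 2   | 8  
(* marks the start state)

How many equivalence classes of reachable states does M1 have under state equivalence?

4

First remove the unreachable states {3,7}; 8 states remain.
Initial partition by acceptance: {1,5,6,8,9,10} | {2,4}.
Split {1,5,6,8,9,10} by δ(·,x) → {1,6,8} and {5,9,10}.
Split {5,9,10} by δ(·,x) → {5,9} and {10}.
The partition is now stable with 4 blocks: {1,6,8} | {2,4} | {5,9} | {10}.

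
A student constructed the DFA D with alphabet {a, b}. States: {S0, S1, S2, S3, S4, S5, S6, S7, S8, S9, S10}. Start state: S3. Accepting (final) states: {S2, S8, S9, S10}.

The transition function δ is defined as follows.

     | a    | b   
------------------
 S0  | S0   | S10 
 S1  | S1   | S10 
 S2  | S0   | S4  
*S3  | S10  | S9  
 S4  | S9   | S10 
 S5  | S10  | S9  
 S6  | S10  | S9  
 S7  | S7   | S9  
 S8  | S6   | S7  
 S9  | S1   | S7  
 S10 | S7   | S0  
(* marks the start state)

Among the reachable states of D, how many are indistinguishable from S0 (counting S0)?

States {S2,S4,S5,S6,S8} cannot be reached from the start state, so discard them.
Start with accepting vs non-accepting: {S9,S10} | {S0,S1,S3,S7}.
Split {S0,S1,S3,S7} by δ(·,a) → {S0,S1,S7} and {S3}.
No further refinement is possible. Final partition (3 blocks): {S9,S10} | {S0,S1,S7} | {S3}.
The equivalence class containing S0 is {S0,S1,S7}, of size 3.

3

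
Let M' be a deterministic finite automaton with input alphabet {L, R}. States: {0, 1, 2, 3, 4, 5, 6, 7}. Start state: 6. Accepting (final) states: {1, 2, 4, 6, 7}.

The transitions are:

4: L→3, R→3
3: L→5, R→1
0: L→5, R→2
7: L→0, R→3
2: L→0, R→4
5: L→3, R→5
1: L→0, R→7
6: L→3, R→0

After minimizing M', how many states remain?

4

All states are reachable from the start state.
Start with accepting vs non-accepting: {1,2,4,6,7} | {0,3,5}.
Split {1,2,4,6,7} by δ(·,R) → {4,6,7} and {1,2}.
Split {0,3,5} by δ(·,R) → {0,3} and {5}.
Stable partition: {4,6,7} | {0,3} | {1,2} | {5} — 4 equivalence classes.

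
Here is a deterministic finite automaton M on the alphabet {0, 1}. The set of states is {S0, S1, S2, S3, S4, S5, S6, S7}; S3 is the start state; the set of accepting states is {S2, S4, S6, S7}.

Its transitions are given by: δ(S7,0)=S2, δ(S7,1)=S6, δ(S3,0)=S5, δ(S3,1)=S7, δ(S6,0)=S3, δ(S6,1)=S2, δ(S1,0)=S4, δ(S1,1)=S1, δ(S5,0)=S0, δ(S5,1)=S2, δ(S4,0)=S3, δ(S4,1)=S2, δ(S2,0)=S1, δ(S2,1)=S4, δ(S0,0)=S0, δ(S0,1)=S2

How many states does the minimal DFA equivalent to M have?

6

Every state is reachable, so we keep all 8.
Initial partition by acceptance: {S2,S4,S6,S7} | {S0,S1,S3,S5}.
On input 0, block {S2,S4,S6,S7} splits into {S2,S4,S6} and {S7}.
On input 0, block {S0,S1,S3,S5} splits into {S0,S3,S5} and {S1}.
Refine {S2,S4,S6} on symbol 0: members go to different blocks, giving {S4,S6} and {S2}.
On input 1, block {S0,S3,S5} splits into {S0,S5} and {S3}.
The partition is now stable with 6 blocks: {S4,S6} | {S0,S5} | {S7} | {S1} | {S2} | {S3}.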